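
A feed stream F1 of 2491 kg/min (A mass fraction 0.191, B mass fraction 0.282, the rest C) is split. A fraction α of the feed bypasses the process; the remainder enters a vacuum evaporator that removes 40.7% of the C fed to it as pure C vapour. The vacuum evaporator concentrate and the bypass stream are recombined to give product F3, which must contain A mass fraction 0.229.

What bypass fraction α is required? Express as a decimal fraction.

0.226

All 2491×0.191 = 475.78 kg/min of A reaches F3, so F3 = 475.78/0.229 = 2077.6 kg/min and vapour = 413.35 kg/min.
The evaporator receives (1−α)·2491 of feed at 0.527 C and removes 0.407 of that C:
0.407×0.527×(1−α)×2491 = 413.35
(1−α) = 413.35/534.29 = 0.7736;  α = 0.2264.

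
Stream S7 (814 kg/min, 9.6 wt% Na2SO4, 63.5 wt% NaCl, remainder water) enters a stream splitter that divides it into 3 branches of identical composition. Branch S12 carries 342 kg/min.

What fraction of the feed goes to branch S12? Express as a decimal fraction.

Fraction to S12 = 342/814 = 0.4201.

0.420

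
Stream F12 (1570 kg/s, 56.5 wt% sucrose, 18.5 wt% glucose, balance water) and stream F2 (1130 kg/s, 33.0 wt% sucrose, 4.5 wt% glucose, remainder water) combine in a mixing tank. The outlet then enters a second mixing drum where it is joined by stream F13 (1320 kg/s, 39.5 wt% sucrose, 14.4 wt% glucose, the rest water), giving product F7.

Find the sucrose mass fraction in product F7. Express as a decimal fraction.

Overall, product flow = 4020 kg/s.
sucrose in = 1570×0.565 + 1130×0.330 + 1320×0.395 = 1781.3 kg/s.
sucrose fraction in F7 = 0.4431.

0.4431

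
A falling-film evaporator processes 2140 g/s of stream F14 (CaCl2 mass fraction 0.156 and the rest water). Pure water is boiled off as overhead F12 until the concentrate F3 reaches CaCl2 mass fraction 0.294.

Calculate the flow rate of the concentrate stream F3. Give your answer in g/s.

1136 g/s

CaCl2 is conserved: 2140×0.156 = 333.84 g/s all reports to the concentrate.
Concentrate = 333.84/(target fraction) = 1135.5 g/s.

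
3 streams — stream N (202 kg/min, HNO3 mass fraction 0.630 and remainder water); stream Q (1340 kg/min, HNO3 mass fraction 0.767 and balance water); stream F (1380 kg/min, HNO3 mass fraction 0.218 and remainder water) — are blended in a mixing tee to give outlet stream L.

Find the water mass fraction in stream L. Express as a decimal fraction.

Total flow out = 202 + 1340 + 1380 = 2922 kg/min.
water in = 202×0.370 + 1340×0.233 + 1380×0.782 = 1466.1 kg/min.
water mass fraction in L = 1466.1/2922 = 0.502.

0.502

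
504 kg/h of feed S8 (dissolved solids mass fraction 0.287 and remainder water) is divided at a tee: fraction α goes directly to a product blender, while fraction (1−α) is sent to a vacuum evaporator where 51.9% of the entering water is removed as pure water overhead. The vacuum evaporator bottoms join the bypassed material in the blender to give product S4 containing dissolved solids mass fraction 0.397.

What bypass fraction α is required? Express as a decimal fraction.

0.251

All 504×0.287 = 144.65 kg/h of dissolved solids reaches S4, so S4 = 144.65/0.397 = 364.35 kg/h and vapour = 139.65 kg/h.
The evaporator receives (1−α)·504 of feed at 0.713 water and removes 0.519 of that water:
0.519×0.713×(1−α)×504 = 139.65
(1−α) = 139.65/186.5 = 0.7488;  α = 0.2512.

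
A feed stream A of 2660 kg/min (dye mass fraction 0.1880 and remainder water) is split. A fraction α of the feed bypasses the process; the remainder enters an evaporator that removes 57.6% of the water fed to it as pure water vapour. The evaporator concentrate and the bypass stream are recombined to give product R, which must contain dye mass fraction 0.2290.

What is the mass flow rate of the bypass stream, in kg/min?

1642 kg/min

All 2660×0.188 = 500.08 kg/min of dye reaches R, so R = 500.08/0.229 = 2183.8 kg/min and vapour = 476.24 kg/min.
The evaporator receives (1−α)·2660 of feed at 0.812 water and removes 0.576 of that water:
0.576×0.812×(1−α)×2660 = 476.24
(1−α) = 476.24/1244.1 = 0.3828;  α = 0.6172.
Bypass flow = 0.6172×2660 = 1641.8 kg/min.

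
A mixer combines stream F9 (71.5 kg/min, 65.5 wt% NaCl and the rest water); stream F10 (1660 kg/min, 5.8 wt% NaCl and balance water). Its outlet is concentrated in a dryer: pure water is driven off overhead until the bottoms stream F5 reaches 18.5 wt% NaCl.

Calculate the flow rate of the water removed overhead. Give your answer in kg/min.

957.9 kg/min

NaCl entering = 71.5×0.655 + 1660×0.058 = 143.11 kg/min.
All NaCl reports to F5, so F5 = 143.11/0.185 = 773.58 kg/min.
Total feed = 1731.5 kg/min; overhead = 1731.5 − 773.58 = 957.92 kg/min.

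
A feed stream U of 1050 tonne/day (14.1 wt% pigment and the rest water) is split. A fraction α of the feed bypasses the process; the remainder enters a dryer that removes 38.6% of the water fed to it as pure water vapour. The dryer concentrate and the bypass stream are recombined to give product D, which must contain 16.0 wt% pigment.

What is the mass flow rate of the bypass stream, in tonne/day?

All 1050×0.141 = 148.05 tonne/day of pigment reaches D, so D = 148.05/0.160 = 925.31 tonne/day and vapour = 124.69 tonne/day.
The evaporator receives (1−α)·1050 of feed at 0.859 water and removes 0.386 of that water:
0.386×0.859×(1−α)×1050 = 124.69
(1−α) = 124.69/348.15 = 0.3581;  α = 0.6419.
Bypass flow = 0.6419×1050 = 673.95 tonne/day.

674 tonne/day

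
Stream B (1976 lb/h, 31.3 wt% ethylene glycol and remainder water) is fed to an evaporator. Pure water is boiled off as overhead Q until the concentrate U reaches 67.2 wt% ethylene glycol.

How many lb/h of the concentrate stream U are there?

920.4 lb/h

ethylene glycol is conserved: 1976×0.313 = 618.49 lb/h all reports to the concentrate.
Concentrate = 618.49/(target fraction) = 920.37 lb/h.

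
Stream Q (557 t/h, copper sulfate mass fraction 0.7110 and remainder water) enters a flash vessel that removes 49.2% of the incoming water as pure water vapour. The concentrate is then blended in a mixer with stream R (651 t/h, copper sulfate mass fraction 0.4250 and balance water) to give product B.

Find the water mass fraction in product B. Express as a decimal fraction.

0.4041

Vapour removed = 0.492×0.289×557 = 79.199 t/h; concentrate = 477.8 t/h.
water reaching the mixer = 81.774 (from concentrate) + 651×0.575 = 456.1 t/h.
Product flow = 477.8 + 651 = 1128.8 t/h; water fraction = 0.4041.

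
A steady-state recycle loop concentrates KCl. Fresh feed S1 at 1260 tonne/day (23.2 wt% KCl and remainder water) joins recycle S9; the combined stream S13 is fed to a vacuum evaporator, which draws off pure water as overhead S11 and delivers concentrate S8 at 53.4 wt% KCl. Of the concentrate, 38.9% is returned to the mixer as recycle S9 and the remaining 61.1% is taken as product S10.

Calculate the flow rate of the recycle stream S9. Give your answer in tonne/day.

Overall KCl balance (none leaves overhead): KCl in fresh feed = KCl in product, i.e. 1260×0.232 = (1−0.389)·S8·0.534.
S8 = 292.32/(0.534×0.611) = 895.93 tonne/day.
Recycle S9 = 0.389×895.93 = 348.52 tonne/day.

348.5 tonne/day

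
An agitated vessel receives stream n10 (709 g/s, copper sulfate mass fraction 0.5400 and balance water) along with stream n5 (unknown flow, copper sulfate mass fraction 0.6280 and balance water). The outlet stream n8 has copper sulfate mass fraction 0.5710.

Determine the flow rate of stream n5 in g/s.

Let n5 be the unknown flow. Total out = 709 + n5.
copper sulfate balance: 382.86 + 0.628·n5 = 0.571·(709 + n5)
(0.628 − 0.571)·n5 = 0.571×709 − 382.86 = 21.979
n5 = 21.979 / 0.057 = 385.6 g/s

385.6 g/s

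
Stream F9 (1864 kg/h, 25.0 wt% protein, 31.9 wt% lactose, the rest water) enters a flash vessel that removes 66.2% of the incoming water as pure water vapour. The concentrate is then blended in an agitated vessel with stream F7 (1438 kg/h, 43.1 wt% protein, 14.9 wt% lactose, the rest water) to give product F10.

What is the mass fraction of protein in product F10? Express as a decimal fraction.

0.392

Vapour removed = 0.662×0.431×1864 = 531.84 kg/h; concentrate = 1332.2 kg/h.
protein reaching the mixer = 466 (from concentrate) + 1438×0.431 = 1085.8 kg/h.
Product flow = 1332.2 + 1438 = 2770.2 kg/h; protein fraction = 0.392.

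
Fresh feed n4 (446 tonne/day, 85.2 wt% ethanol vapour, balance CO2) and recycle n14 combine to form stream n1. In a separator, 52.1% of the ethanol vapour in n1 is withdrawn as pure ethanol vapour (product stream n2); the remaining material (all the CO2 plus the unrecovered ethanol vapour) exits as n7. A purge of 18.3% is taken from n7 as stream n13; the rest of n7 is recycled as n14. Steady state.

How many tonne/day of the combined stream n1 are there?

985 tonne/day

CO2 enters only via n4 and leaves only via the purge: 446×0.148 = 0.183×(CO2 in n7), and the separator passes all CO2, so CO2 in n1 = CO2 in n7 = 360.7 tonne/day.
ethanol vapour in n1: m_A = 446×0.852 + (1−0.183)·(1−0.521)·m_A, so m_A = 379.99/0.6087 = 624.31 tonne/day.
n1 = 624.31 + 360.7 = 985.01 tonne/day.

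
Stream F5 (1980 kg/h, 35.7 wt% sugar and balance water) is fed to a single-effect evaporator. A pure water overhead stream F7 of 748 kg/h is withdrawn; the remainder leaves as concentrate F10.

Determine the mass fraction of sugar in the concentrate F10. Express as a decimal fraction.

0.574

sugar is not removed: 1980×0.357 = 706.86 kg/h of sugar enters F10.
Concentrate = 1980 − 748 = 1232 kg/h.
Mass fraction = 706.86/1232 = 0.574.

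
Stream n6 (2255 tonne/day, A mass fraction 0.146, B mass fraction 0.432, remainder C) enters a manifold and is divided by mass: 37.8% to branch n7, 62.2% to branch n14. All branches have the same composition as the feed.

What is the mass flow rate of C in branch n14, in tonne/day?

Branch n14 total = 0.622×2255 = 1402.6 tonne/day.
C in n14 = 0.422×1402.6 = 591.9 tonne/day.

591.9 tonne/day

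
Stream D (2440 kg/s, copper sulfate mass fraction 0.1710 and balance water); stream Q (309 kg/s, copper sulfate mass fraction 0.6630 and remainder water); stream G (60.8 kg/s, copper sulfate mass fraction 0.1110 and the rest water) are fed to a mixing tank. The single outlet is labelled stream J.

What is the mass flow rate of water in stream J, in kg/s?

2181 kg/s

water out = water in = 2440×0.829 + 309×0.337 + 60.8×0.889 = 2180.9 kg/s.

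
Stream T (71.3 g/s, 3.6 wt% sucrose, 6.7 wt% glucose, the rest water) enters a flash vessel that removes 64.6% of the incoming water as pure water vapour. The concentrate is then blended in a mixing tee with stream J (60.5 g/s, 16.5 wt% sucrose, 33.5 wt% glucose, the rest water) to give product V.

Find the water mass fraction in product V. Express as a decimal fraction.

0.585

Vapour removed = 0.646×0.897×71.3 = 41.316 g/s; concentrate = 29.984 g/s.
water reaching the mixer = 22.64 (from concentrate) + 60.5×0.500 = 52.89 g/s.
Product flow = 29.984 + 60.5 = 90.484 g/s; water fraction = 0.585.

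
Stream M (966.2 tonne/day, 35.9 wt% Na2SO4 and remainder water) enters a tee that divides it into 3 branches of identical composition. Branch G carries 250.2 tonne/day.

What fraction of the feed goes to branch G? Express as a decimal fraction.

0.259

Fraction to G = 250.2/966.2 = 0.2590.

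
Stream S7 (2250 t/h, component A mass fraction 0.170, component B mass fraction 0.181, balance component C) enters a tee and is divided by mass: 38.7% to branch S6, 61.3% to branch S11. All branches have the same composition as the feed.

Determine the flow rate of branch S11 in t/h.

1379 t/h

Branch S11 flow = 0.613×2250 = 1379.2 t/h.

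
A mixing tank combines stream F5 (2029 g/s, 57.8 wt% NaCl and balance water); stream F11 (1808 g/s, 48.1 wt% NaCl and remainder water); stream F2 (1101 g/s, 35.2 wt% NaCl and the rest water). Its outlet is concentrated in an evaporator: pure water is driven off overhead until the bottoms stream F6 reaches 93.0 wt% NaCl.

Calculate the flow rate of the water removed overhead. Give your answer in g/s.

2325 g/s

NaCl entering = 2029×0.578 + 1808×0.481 + 1101×0.352 = 2430 g/s.
All NaCl reports to F6, so F6 = 2430/0.930 = 2612.9 g/s.
Total feed = 4938 g/s; overhead = 4938 − 2612.9 = 2325.1 g/s.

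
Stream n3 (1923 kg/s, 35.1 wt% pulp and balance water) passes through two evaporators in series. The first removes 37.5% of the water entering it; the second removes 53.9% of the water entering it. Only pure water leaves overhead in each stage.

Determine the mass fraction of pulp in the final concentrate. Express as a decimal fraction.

0.652

water in feed = 1923×0.649 = 1248 kg/s.
After stage 1: water left = (1−0.375)×1248 = 780.02; stream total = 1455 kg/s.
After stage 2: water left = (1−0.539)×780.02 = 359.59; final concentrate = 1034.6 kg/s.
pulp fraction = 674.97/1034.6 = 0.652.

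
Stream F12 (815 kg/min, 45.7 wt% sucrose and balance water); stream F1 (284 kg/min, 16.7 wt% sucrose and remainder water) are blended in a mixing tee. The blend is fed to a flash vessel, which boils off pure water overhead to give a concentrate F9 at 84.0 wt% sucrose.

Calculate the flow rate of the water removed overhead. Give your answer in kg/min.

599.1 kg/min

sucrose entering = 815×0.457 + 284×0.167 = 419.88 kg/min.
All sucrose reports to F9, so F9 = 419.88/0.840 = 499.86 kg/min.
Total feed = 1099 kg/min; overhead = 1099 − 499.86 = 599.14 kg/min.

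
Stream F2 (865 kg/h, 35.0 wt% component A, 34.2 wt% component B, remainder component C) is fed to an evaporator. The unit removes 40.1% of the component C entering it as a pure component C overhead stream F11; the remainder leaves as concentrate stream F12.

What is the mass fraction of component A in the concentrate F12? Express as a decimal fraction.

0.399

component A is not removed: 865×0.350 = 302.75 kg/h of component A enters F12.
component C entering = 865×0.308 = 266.42 kg/h; overhead removed = 0.401×266.42 = 106.83 kg/h.
Concentrate = 865 − 106.83 = 758.17 kg/h.
Mass fraction = 302.75/758.17 = 0.399.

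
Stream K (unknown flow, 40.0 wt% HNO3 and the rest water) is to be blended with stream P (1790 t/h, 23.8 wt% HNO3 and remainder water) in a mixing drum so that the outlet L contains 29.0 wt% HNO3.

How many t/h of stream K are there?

Let K be the unknown flow. Total out = 1790 + K.
HNO3 balance: 426.02 + 0.400·K = 0.290·(1790 + K)
(0.400 − 0.290)·K = 0.290×1790 − 426.02 = 93.08
K = 93.08 / 0.110 = 846.18 t/h

846.2 t/h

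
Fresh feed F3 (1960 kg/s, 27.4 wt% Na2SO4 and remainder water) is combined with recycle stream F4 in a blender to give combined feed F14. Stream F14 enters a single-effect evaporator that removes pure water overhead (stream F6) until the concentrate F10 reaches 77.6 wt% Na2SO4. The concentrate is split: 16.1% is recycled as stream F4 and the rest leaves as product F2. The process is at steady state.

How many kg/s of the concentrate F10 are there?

Overall Na2SO4 balance (none leaves overhead): Na2SO4 in fresh feed = Na2SO4 in product, i.e. 1960×0.274 = (1−0.161)·F10·0.776.
F10 = 537.04/(0.776×0.839) = 824.87 kg/s.

824.9 kg/s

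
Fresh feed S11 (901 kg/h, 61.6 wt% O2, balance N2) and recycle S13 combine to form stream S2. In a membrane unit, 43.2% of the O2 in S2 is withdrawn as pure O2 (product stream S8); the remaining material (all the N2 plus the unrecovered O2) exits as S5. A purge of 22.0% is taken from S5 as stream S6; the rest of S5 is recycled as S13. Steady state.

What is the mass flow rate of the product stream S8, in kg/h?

430.5 kg/h

O2 in S2: m_A = 901×0.616 + (1−0.220)·(1−0.432)·m_A, so m_A = 555.02/0.5570 = 996.51 kg/h.
Product S8 = 0.432×996.51 = 430.49 kg/h.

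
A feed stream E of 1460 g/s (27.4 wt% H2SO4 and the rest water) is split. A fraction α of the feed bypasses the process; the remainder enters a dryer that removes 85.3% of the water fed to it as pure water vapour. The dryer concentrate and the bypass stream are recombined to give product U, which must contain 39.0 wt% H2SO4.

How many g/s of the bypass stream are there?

758.8 g/s

All 1460×0.274 = 400.04 g/s of H2SO4 reaches U, so U = 400.04/0.390 = 1025.7 g/s and vapour = 434.26 g/s.
The evaporator receives (1−α)·1460 of feed at 0.726 water and removes 0.853 of that water:
0.853×0.726×(1−α)×1460 = 434.26
(1−α) = 434.26/904.15 = 0.4803;  α = 0.5197.
Bypass flow = 0.5197×1460 = 758.77 g/s.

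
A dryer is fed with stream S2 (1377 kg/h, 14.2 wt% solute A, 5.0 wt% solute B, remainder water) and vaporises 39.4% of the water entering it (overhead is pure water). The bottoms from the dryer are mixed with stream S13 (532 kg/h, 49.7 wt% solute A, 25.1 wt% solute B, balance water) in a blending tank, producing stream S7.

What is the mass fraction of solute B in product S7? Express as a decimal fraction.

0.1376

Vapour removed = 0.394×0.808×1377 = 438.37 kg/h; concentrate = 938.63 kg/h.
solute B reaching the mixer = 68.85 (from concentrate) + 532×0.251 = 202.38 kg/h.
Product flow = 938.63 + 532 = 1470.6 kg/h; solute B fraction = 0.1376.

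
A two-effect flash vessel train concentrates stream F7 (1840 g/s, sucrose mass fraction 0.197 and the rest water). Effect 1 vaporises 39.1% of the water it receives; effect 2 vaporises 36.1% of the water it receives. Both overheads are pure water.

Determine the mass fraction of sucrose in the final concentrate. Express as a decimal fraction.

water in feed = 1840×0.803 = 1477.5 g/s.
After stage 1: water left = (1−0.391)×1477.5 = 899.81; stream total = 1262.3 g/s.
After stage 2: water left = (1−0.361)×899.81 = 574.98; final concentrate = 937.46 g/s.
sucrose fraction = 362.48/937.46 = 0.387.

0.387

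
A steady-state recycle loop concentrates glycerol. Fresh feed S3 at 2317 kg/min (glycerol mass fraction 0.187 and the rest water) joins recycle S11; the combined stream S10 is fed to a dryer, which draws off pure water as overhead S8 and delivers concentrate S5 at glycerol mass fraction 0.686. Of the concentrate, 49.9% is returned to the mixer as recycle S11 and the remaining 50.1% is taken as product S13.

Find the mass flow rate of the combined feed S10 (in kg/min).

2946 kg/min

Overall glycerol balance (none leaves overhead): glycerol in fresh feed = glycerol in product, i.e. 2317×0.187 = (1−0.499)·S5·0.686.
S5 = 433.28/(0.686×0.501) = 1260.7 kg/min.
Recycle S11 = 0.499×1260.7 = 629.08 kg/min.
Combined feed S10 = 2317 + 629.08 = 2946.1 kg/min.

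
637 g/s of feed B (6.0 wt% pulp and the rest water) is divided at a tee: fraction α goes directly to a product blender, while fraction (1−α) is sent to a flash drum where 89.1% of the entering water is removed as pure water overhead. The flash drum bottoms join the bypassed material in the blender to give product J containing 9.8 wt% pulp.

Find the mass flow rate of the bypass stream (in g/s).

All 637×0.060 = 38.22 g/s of pulp reaches J, so J = 38.22/0.098 = 390 g/s and vapour = 247 g/s.
The evaporator receives (1−α)·637 of feed at 0.940 water and removes 0.891 of that water:
0.891×0.940×(1−α)×637 = 247
(1−α) = 247/533.51 = 0.4630;  α = 0.5370.
Bypass flow = 0.5370×637 = 342.09 g/s.

342.1 g/s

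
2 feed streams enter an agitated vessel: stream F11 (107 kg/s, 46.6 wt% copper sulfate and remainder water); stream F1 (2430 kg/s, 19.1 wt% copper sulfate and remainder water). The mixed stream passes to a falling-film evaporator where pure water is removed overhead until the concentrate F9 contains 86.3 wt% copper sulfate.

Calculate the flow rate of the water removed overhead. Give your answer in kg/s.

copper sulfate entering = 107×0.466 + 2430×0.191 = 513.99 kg/s.
All copper sulfate reports to F9, so F9 = 513.99/0.863 = 595.59 kg/s.
Total feed = 2537 kg/s; overhead = 2537 − 595.59 = 1941.4 kg/s.

1941 kg/s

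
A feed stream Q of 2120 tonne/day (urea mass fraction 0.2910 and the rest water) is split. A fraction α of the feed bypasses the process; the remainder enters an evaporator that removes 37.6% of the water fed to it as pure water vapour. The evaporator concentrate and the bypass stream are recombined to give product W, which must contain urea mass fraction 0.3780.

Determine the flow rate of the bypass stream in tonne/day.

289.7 tonne/day

All 2120×0.291 = 616.92 tonne/day of urea reaches W, so W = 616.92/0.378 = 1632.1 tonne/day and vapour = 487.94 tonne/day.
The evaporator receives (1−α)·2120 of feed at 0.709 water and removes 0.376 of that water:
0.376×0.709×(1−α)×2120 = 487.94
(1−α) = 487.94/565.16 = 0.8634;  α = 0.1366.
Bypass flow = 0.1366×2120 = 289.67 tonne/day.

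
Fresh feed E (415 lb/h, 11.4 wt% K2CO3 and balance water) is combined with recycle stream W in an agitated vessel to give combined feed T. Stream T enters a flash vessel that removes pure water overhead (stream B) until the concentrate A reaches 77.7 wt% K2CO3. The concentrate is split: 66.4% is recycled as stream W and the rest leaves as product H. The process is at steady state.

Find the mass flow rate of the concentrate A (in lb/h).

181.2 lb/h

Overall K2CO3 balance (none leaves overhead): K2CO3 in fresh feed = K2CO3 in product, i.e. 415×0.114 = (1−0.664)·A·0.777.
A = 47.31/(0.777×0.336) = 181.21 lb/h.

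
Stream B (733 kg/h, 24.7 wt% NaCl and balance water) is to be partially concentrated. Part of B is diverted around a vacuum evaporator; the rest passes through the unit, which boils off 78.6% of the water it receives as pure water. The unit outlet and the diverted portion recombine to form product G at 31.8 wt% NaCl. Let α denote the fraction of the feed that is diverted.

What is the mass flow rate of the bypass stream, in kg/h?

All 733×0.247 = 181.05 kg/h of NaCl reaches G, so G = 181.05/0.318 = 569.34 kg/h and vapour = 163.66 kg/h.
The evaporator receives (1−α)·733 of feed at 0.753 water and removes 0.786 of that water:
0.786×0.753×(1−α)×733 = 163.66
(1−α) = 163.66/433.83 = 0.3772;  α = 0.6228.
Bypass flow = 0.6228×733 = 456.49 kg/h.

456.5 kg/h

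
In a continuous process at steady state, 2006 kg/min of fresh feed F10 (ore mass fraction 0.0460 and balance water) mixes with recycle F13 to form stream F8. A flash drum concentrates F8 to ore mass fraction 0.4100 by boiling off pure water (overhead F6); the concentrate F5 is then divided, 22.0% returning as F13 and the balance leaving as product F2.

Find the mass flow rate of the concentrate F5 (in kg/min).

Overall ore balance (none leaves overhead): ore in fresh feed = ore in product, i.e. 2006×0.046 = (1−0.220)·F5·0.410.
F5 = 92.276/(0.410×0.780) = 288.54 kg/min.

288.5 kg/min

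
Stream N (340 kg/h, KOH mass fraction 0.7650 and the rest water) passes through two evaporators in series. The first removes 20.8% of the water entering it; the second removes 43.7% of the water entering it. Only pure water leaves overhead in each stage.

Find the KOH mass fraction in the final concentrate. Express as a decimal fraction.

0.8795

water in feed = 340×0.235 = 79.9 kg/h.
After stage 1: water left = (1−0.208)×79.9 = 63.281; stream total = 323.38 kg/h.
After stage 2: water left = (1−0.437)×63.281 = 35.627; final concentrate = 295.73 kg/h.
KOH fraction = 260.1/295.73 = 0.8795.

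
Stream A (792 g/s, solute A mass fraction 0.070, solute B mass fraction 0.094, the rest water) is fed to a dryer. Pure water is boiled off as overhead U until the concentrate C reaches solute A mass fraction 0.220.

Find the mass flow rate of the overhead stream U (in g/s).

solute A is conserved: 792×0.070 = 55.44 g/s all reports to the concentrate.
Concentrate = 55.44/(target fraction) = 252 g/s.
Overhead = 792 − 252 = 540 g/s.

540 g/s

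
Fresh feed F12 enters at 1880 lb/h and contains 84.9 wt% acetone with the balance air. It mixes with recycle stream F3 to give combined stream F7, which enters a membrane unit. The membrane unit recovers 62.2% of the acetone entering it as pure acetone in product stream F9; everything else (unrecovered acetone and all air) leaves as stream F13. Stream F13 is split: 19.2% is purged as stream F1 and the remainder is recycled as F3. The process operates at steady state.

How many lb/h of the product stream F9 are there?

acetone in F7: m_A = 1880×0.849 + (1−0.192)·(1−0.622)·m_A, so m_A = 1596.1/0.6946 = 2298 lb/h.
Product F9 = 0.622×2298 = 1429.3 lb/h.

1429 lb/h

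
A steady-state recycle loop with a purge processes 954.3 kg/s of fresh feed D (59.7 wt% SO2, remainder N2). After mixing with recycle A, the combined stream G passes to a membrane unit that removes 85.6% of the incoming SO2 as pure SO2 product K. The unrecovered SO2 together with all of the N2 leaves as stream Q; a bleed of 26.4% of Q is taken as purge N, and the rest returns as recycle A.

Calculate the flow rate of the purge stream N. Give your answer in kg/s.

N2 enters only via D and leaves only via the purge: 954.3×0.403 = 0.264×(N2 in Q), and the membrane unit passes all N2, so N2 in G = N2 in Q = 1456.8 kg/s.
SO2 in G: m_A = 954.3×0.597 + (1−0.264)·(1−0.856)·m_A, so m_A = 569.72/0.8940 = 637.26 kg/s.
Q = (1−0.856)×637.26 + 1456.8 = 1548.5 kg/s.
Purge N = 0.264×1548.5 = 408.81 kg/s.

408.8 kg/s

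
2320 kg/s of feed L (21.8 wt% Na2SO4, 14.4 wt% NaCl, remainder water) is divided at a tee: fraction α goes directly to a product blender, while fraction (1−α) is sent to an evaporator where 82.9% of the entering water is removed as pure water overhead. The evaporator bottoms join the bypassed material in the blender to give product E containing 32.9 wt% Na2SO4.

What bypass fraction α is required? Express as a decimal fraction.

All 2320×0.218 = 505.76 kg/s of Na2SO4 reaches E, so E = 505.76/0.329 = 1537.3 kg/s and vapour = 782.74 kg/s.
The evaporator receives (1−α)·2320 of feed at 0.638 water and removes 0.829 of that water:
0.829×0.638×(1−α)×2320 = 782.74
(1−α) = 782.74/1227.1 = 0.6379;  α = 0.3621.

0.362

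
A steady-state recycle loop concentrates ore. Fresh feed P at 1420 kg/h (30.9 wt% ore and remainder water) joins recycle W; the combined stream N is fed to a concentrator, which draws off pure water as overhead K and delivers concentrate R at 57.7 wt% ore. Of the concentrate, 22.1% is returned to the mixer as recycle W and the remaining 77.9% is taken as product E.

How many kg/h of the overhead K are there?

659.5 kg/h

Overall ore balance (none leaves overhead): ore in fresh feed = ore in product, i.e. 1420×0.309 = (1−0.221)·R·0.577.
R = 438.78/(0.577×0.779) = 976.19 kg/h.
Recycle W = 0.221×976.19 = 215.74 kg/h.
Combined feed N = 1420 + 215.74 = 1635.7 kg/h.
Overhead K = N − R = 1635.7 − 976.19 = 659.55 kg/h.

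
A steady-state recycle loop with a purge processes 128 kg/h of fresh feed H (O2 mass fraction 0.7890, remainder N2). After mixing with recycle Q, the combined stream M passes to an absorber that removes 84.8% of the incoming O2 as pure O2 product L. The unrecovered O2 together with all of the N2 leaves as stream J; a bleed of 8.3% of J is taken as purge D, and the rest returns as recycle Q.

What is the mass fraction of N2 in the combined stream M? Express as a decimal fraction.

N2 enters only via H and leaves only via the purge: 128×0.211 = 0.083×(N2 in J), and the absorber passes all N2, so N2 in M = N2 in J = 325.4 kg/h.
O2 in M: m_A = 128×0.789 + (1−0.083)·(1−0.848)·m_A, so m_A = 100.99/0.8606 = 117.35 kg/h.
M = 117.35 + 325.4 = 442.75 kg/h.
N2 fraction in M = 325.4/442.75 = 0.7350.

0.7350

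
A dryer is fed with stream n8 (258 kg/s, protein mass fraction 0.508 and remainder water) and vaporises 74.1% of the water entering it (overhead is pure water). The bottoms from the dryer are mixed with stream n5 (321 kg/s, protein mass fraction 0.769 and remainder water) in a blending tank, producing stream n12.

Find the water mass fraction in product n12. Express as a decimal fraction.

0.221

Vapour removed = 0.741×0.492×258 = 94.06 kg/s; concentrate = 163.94 kg/s.
water reaching the mixer = 32.876 (from concentrate) + 321×0.231 = 107.03 kg/s.
Product flow = 163.94 + 321 = 484.94 kg/s; water fraction = 0.221.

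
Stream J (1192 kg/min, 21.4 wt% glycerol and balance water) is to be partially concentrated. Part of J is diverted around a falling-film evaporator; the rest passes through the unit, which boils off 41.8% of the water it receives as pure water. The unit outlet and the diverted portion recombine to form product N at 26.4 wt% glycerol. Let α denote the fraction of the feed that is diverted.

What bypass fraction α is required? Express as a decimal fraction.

0.424

All 1192×0.214 = 255.09 kg/min of glycerol reaches N, so N = 255.09/0.264 = 966.24 kg/min and vapour = 225.76 kg/min.
The evaporator receives (1−α)·1192 of feed at 0.786 water and removes 0.418 of that water:
0.418×0.786×(1−α)×1192 = 225.76
(1−α) = 225.76/391.63 = 0.5765;  α = 0.4235.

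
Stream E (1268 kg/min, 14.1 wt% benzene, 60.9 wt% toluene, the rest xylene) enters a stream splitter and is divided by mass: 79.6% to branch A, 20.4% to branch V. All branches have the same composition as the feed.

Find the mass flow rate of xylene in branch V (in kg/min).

Branch V total = 0.204×1268 = 258.67 kg/min.
xylene in V = 0.250×258.67 = 64.668 kg/min.

64.67 kg/min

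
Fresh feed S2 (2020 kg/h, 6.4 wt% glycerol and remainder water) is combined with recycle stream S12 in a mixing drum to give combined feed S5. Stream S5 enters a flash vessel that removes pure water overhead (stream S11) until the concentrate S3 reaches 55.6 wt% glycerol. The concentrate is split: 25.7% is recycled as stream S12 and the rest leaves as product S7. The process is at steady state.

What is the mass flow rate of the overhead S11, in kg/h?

1787 kg/h

Overall glycerol balance (none leaves overhead): glycerol in fresh feed = glycerol in product, i.e. 2020×0.064 = (1−0.257)·S3·0.556.
S3 = 129.28/(0.556×0.743) = 312.94 kg/h.
Recycle S12 = 0.257×312.94 = 80.427 kg/h.
Combined feed S5 = 2020 + 80.427 = 2100.4 kg/h.
Overhead S11 = S5 − S3 = 2100.4 − 312.94 = 1787.5 kg/h.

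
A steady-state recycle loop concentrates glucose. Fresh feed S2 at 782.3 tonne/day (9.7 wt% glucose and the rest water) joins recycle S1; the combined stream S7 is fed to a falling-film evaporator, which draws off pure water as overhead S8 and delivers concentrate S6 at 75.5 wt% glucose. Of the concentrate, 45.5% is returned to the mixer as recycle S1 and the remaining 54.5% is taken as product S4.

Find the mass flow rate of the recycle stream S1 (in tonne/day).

83.91 tonne/day

Overall glucose balance (none leaves overhead): glucose in fresh feed = glucose in product, i.e. 782.3×0.097 = (1−0.455)·S6·0.755.
S6 = 75.883/(0.755×0.545) = 184.42 tonne/day.
Recycle S1 = 0.455×184.42 = 83.91 tonne/day.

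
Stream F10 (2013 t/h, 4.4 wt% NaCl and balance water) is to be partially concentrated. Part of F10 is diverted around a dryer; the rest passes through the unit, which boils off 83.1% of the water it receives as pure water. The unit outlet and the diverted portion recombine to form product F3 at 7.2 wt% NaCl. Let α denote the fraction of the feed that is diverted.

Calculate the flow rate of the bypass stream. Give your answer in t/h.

All 2013×0.044 = 88.572 t/h of NaCl reaches F3, so F3 = 88.572/0.072 = 1230.2 t/h and vapour = 782.83 t/h.
The evaporator receives (1−α)·2013 of feed at 0.956 water and removes 0.831 of that water:
0.831×0.956×(1−α)×2013 = 782.83
(1−α) = 782.83/1599.2 = 0.4895;  α = 0.5105.
Bypass flow = 0.5105×2013 = 1027.6 t/h.

1028 t/h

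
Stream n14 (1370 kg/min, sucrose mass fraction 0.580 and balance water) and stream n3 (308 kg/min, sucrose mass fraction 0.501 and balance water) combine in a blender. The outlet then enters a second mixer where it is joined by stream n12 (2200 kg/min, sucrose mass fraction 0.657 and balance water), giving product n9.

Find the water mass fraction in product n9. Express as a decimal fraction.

Overall, product flow = 3878 kg/min.
water in = 1370×0.420 + 308×0.499 + 2200×0.343 = 1483.7 kg/min.
water fraction in n9 = 0.383.

0.383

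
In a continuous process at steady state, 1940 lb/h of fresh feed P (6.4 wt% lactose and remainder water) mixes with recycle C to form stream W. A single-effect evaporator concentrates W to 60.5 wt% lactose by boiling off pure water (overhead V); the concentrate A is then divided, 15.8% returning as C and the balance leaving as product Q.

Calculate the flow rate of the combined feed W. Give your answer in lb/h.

1979 lb/h

Overall lactose balance (none leaves overhead): lactose in fresh feed = lactose in product, i.e. 1940×0.064 = (1−0.158)·A·0.605.
A = 124.16/(0.605×0.842) = 243.73 lb/h.
Recycle C = 0.158×243.73 = 38.51 lb/h.
Combined feed W = 1940 + 38.51 = 1978.5 lb/h.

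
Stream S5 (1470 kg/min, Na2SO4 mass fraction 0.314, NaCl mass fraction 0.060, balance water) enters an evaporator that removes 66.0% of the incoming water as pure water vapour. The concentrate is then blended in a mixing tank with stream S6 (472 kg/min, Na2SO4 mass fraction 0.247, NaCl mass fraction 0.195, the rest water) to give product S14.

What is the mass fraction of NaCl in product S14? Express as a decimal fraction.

Vapour removed = 0.660×0.626×1470 = 607.35 kg/min; concentrate = 862.65 kg/min.
NaCl reaching the mixer = 88.2 (from concentrate) + 472×0.195 = 180.24 kg/min.
Product flow = 862.65 + 472 = 1334.7 kg/min; NaCl fraction = 0.135.

0.135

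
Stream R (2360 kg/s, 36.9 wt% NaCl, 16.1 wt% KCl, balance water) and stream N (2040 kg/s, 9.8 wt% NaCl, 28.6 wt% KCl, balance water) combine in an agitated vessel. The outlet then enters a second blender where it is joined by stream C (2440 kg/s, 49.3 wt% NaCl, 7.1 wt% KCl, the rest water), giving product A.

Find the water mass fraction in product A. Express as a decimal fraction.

Overall, product flow = 6840 kg/s.
water in = 2360×0.470 + 2040×0.616 + 2440×0.436 = 3429.7 kg/s.
water fraction in A = 0.501.

0.501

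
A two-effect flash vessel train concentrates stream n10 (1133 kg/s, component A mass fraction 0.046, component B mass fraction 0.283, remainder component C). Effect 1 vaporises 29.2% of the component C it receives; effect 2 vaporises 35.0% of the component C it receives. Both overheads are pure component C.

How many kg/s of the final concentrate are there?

component C in feed = 1133×0.671 = 760.24 kg/s.
After stage 1: component C left = (1−0.292)×760.24 = 538.25; stream total = 911.01 kg/s.
After stage 2: component C left = (1−0.350)×538.25 = 349.86; final concentrate = 722.62 kg/s.

722.6 kg/s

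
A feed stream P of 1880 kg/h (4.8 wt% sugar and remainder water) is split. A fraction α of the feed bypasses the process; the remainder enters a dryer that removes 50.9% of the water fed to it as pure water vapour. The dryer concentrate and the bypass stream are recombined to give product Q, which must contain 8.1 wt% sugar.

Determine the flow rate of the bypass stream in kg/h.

All 1880×0.048 = 90.24 kg/h of sugar reaches Q, so Q = 90.24/0.081 = 1114.1 kg/h and vapour = 765.93 kg/h.
The evaporator receives (1−α)·1880 of feed at 0.952 water and removes 0.509 of that water:
0.509×0.952×(1−α)×1880 = 765.93
(1−α) = 765.93/910.99 = 0.8408;  α = 0.1592.
Bypass flow = 0.1592×1880 = 299.36 kg/h.

299.4 kg/h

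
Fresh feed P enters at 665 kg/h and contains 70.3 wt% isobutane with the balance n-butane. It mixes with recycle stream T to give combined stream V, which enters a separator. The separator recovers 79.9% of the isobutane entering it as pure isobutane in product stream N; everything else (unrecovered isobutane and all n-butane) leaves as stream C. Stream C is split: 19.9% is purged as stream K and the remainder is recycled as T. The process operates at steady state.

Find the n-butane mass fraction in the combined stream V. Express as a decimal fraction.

0.640

n-butane enters only via P and leaves only via the purge: 665×0.297 = 0.199×(n-butane in C), and the separator passes all n-butane, so n-butane in V = n-butane in C = 992.49 kg/h.
isobutane in V: m_A = 665×0.703 + (1−0.199)·(1−0.799)·m_A, so m_A = 467.49/0.8390 = 557.21 kg/h.
V = 557.21 + 992.49 = 1549.7 kg/h.
n-butane fraction in V = 992.49/1549.7 = 0.640.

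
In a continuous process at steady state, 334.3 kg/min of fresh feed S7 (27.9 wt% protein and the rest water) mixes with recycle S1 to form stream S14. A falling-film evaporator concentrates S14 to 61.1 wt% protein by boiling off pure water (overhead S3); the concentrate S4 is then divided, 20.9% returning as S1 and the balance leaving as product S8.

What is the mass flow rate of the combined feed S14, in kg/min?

374.6 kg/min

Overall protein balance (none leaves overhead): protein in fresh feed = protein in product, i.e. 334.3×0.279 = (1−0.209)·S4·0.611.
S4 = 93.27/(0.611×0.791) = 192.98 kg/min.
Recycle S1 = 0.209×192.98 = 40.334 kg/min.
Combined feed S14 = 334.3 + 40.334 = 374.63 kg/min.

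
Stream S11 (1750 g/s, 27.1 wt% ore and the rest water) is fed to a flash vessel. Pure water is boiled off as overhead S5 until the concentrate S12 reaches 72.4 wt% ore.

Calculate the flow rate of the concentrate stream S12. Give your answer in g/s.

ore is conserved: 1750×0.271 = 474.25 g/s all reports to the concentrate.
Concentrate = 474.25/(target fraction) = 655.04 g/s.

655 g/s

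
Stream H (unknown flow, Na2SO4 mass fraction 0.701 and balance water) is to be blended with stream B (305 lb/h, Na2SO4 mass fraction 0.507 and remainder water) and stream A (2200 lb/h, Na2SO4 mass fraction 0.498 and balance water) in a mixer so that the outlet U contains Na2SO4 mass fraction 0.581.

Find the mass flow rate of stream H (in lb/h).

Let H be the unknown flow. Total out = 2505 + H.
Na2SO4 balance: 1250.2 + 0.701·H = 0.581·(2505 + H)
(0.701 − 0.581)·H = 0.581×2505 − 1250.2 = 205.17
H = 205.17 / 0.120 = 1709.8 lb/h

1710 lb/h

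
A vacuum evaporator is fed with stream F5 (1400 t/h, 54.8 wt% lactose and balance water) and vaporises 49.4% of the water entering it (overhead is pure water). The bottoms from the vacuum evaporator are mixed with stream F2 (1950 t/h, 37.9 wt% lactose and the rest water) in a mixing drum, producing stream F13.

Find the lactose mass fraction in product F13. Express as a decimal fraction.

0.496

Vapour removed = 0.494×0.452×1400 = 312.6 t/h; concentrate = 1087.4 t/h.
lactose reaching the mixer = 767.2 (from concentrate) + 1950×0.379 = 1506.2 t/h.
Product flow = 1087.4 + 1950 = 3037.4 t/h; lactose fraction = 0.496.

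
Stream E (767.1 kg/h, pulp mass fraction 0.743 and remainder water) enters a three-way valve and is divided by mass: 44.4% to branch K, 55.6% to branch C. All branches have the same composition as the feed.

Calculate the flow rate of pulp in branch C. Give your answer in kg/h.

316.9 kg/h

Branch C total = 0.556×767.1 = 426.51 kg/h.
pulp in C = 0.743×426.51 = 316.9 kg/h.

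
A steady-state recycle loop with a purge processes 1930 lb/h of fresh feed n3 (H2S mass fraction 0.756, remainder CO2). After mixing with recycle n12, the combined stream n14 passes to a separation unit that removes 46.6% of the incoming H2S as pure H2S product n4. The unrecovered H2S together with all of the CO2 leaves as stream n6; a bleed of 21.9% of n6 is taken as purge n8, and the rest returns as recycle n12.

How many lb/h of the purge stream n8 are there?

763.6 lb/h

CO2 enters only via n3 and leaves only via the purge: 1930×0.244 = 0.219×(CO2 in n6), and the separation unit passes all CO2, so CO2 in n14 = CO2 in n6 = 2150.3 lb/h.
H2S in n14: m_A = 1930×0.756 + (1−0.219)·(1−0.466)·m_A, so m_A = 1459.1/0.5829 = 2502.9 lb/h.
n6 = (1−0.466)×2502.9 + 2150.3 = 3486.9 lb/h.
Purge n8 = 0.219×3486.9 = 763.63 lb/h.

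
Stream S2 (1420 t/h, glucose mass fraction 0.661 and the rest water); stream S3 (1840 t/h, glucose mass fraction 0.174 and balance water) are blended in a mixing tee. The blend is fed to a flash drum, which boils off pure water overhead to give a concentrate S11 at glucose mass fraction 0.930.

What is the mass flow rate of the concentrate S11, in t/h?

1354 t/h

glucose entering = 1420×0.661 + 1840×0.174 = 1258.8 t/h.
All glucose reports to S11, so S11 = 1258.8/0.930 = 1353.5 t/h.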